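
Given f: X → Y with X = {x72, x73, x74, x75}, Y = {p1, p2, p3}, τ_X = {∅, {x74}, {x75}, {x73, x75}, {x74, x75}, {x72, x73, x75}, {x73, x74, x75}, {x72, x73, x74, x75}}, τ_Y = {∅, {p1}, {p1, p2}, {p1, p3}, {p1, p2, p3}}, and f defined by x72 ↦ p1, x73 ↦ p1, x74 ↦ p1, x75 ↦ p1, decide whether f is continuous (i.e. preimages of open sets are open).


f IS continuous.

Compute f^{-1}(U) for each U ∈ τ_Y:
  U = ∅: f^{-1}(U) = ∅ ∈ τ_X ✓.
  U = {p1}: f^{-1}(U) = {x72, x73, x74, x75} ∈ τ_X ✓.
  U = {p1, p2}: f^{-1}(U) = {x72, x73, x74, x75} ∈ τ_X ✓.
  U = {p1, p3}: f^{-1}(U) = {x72, x73, x74, x75} ∈ τ_X ✓.
  U = {p1, p2, p3}: f^{-1}(U) = {x72, x73, x74, x75} ∈ τ_X ✓.
Every preimage lies in τ_X, so f IS continuous.


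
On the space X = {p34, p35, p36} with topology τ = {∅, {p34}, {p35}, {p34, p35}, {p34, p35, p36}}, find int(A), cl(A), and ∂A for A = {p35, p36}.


int(A) = {p35}, cl(A) = {p35, p36}, ∂A = {p36}.

Closed sets in (X, τ) are complements of opens:
  closed(X, τ) = {∅, {p36}, {p34, p36}, {p35, p36}, {p34, p35, p36}}.
int(A) = ⋃ {U ∈ τ : U ⊆ A}. Opens contained in A: ∅, {p35}.
Taking the union of these: int(A) = {p35}.
cl(A) = ⋂ {C closed : A ⊆ C}. Closed sets containing A: {p35, p36}, {p34, p35, p36}.
Intersecting these: cl(A) = {p35, p36}.
∂A = cl(A) ∖ int(A) = {p35, p36} ∖ {p35} = {p36}.


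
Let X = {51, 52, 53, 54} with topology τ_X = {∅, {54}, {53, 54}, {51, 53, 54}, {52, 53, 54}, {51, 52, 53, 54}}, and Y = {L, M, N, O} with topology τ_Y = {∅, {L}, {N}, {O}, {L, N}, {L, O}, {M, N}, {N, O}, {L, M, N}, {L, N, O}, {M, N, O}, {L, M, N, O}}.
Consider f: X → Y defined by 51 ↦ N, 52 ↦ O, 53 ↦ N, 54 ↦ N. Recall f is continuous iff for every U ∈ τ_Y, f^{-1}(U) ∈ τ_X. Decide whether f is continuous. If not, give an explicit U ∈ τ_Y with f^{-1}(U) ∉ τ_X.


f is NOT continuous.

Compute f^{-1}(U) for each U ∈ τ_Y:
  U = ∅: f^{-1}(U) = ∅ ∈ τ_X ✓.
  U = {L}: f^{-1}(U) = ∅ ∈ τ_X ✓.
  U = {N}: f^{-1}(U) = {51, 53, 54} ∈ τ_X ✓.
  U = {O}: f^{-1}(U) = {52} ∉ τ_X ✗.
  U = {L, N}: f^{-1}(U) = {51, 53, 54} ∈ τ_X ✓.
  U = {L, O}: f^{-1}(U) = {52} ∉ τ_X ✗.
  U = {M, N}: f^{-1}(U) = {51, 53, 54} ∈ τ_X ✓.
  U = {N, O}: f^{-1}(U) = {51, 52, 53, 54} ∈ τ_X ✓.
  U = {L, M, N}: f^{-1}(U) = {51, 53, 54} ∈ τ_X ✓.
  U = {L, N, O}: f^{-1}(U) = {51, 52, 53, 54} ∈ τ_X ✓.
  U = {M, N, O}: f^{-1}(U) = {51, 52, 53, 54} ∈ τ_X ✓.
  U = {L, M, N, O}: f^{-1}(U) = {51, 52, 53, 54} ∈ τ_X ✓.
Found U = {O} with f^{-1}(U) = {52} not in τ_X. Therefore f is NOT continuous.


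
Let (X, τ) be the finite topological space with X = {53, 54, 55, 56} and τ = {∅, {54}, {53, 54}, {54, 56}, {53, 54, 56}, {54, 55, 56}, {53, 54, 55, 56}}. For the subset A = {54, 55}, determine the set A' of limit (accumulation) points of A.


A' = {53, 55, 56}

For each x ∈ X, list the open sets U ∈ τ with x ∈ U, then check whether U ∩ (A ∖ {x}) ≠ ∅ for every such U.
  x = 53: opens ∋ x are {53, 54}, {53, 54, 56}, {53, 54, 55, 56}; each meets A ∖ {53}, so x IS a limit point.
  x = 54: open {54} ∋ x has {54} ∩ (A ∖ {54}) = ∅, so x is NOT a limit point.
  x = 55: opens ∋ x are {54, 55, 56}, {53, 54, 55, 56}; each meets A ∖ {55}, so x IS a limit point.
  x = 56: opens ∋ x are {54, 56}, {53, 54, 56}, {54, 55, 56}, {53, 54, 55, 56}; each meets A ∖ {56}, so x IS a limit point.
Collecting: A' = {53, 55, 56}.


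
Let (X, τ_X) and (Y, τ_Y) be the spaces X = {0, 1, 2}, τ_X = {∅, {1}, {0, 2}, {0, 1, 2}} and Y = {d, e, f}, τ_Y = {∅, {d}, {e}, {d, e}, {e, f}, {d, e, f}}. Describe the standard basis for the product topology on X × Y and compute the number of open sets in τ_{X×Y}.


Basis B = {∅ × ∅, {1} × {d}, {1} × {e}, {0, 2} × {d}, {0, 2} × {e}, {1} × {d, e}, {1} × {e, f}, {0, 1, 2} × {d}, {0, 1, 2} × {e}, {1} × {d, e, f}, {0, 2} × {d, e}, {0, 2} × {e, f}, {0, 2} × {d, e, f}, {0, 1, 2} × {d, e}, {0, 1, 2} × {e, f}, {0, 1, 2} × {d, e, f}}; |τ_{X×Y}| = 36.

Enumerate products U × V with U ∈ τ_X, V ∈ τ_Y (deduplicated):
  ∅ × ∅ = {} (∅)
  {1} × {d} = {(1,d)}
  {1} × {e} = {(1,e)}
  {0, 2} × {d} = {(0,d), (2,d)}
  {0, 2} × {e} = {(0,e), (2,e)}
  {1} × {d, e} = {(1,d), (1,e)}
  {1} × {e, f} = {(1,e), (1,f)}
  {0, 1, 2} × {d} = {(0,d), (1,d), (2,d)}
  {0, 1, 2} × {e} = {(0,e), (1,e), (2,e)}
  {1} × {d, e, f} = {(1,d), (1,e), (1,f)}
  {0, 2} × {d, e} = {(0,d), (0,e), (2,d), (2,e)}
  {0, 2} × {e, f} = {(0,e), (0,f), (2,e), (2,f)}
  {0, 2} × {d, e, f} = {(0,d), (0,e), (0,f), (2,d), (2,e), (2,f)}
  {0, 1, 2} × {d, e} = {(0,d), (0,e), (1,d), (1,e), (2,d), (2,e)}
  {0, 1, 2} × {e, f} = {(0,e), (0,f), (1,e), (1,f), (2,e), (2,f)}
  {0, 1, 2} × {d, e, f} = {(0,d), (0,e), (0,f), (1,d), (1,e), (1,f), (2,d), (2,e), (2,f)}
These 16 distinct sets form the basis B.
Close under arbitrary unions to get τ_{X×Y}; counting gives |τ_{X×Y}| = 36.


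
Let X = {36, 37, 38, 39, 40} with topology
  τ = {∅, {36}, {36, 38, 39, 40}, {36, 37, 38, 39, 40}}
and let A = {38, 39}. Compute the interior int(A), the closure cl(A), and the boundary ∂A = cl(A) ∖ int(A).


int(A) = ∅, cl(A) = {37, 38, 39, 40}, ∂A = {37, 38, 39, 40}.

Closed sets in (X, τ) are complements of opens:
  closed(X, τ) = {∅, {37}, {37, 38, 39, 40}, {36, 37, 38, 39, 40}}.
int(A) = ⋃ {U ∈ τ : U ⊆ A}. Opens contained in A: ∅.
Taking the union of these: int(A) = ∅.
cl(A) = ⋂ {C closed : A ⊆ C}. Closed sets containing A: {37, 38, 39, 40}, {36, 37, 38, 39, 40}.
Intersecting these: cl(A) = {37, 38, 39, 40}.
∂A = cl(A) ∖ int(A) = {37, 38, 39, 40} ∖ ∅ = {37, 38, 39, 40}.


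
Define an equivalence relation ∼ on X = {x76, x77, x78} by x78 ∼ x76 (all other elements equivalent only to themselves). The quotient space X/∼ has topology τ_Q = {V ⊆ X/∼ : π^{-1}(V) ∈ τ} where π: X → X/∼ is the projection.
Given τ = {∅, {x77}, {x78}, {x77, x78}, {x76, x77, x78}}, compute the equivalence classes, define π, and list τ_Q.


X/∼ = {[x76=x78], [x77]}; |τ_Q| = 3.

Equivalence classes: [x76=x78], [x77].
Quotient map π: X → X/∼ sends x76 ↦ [x76=x78], x77 ↦ [x77], x78 ↦ [x76=x78].
For each subset V ⊆ X/∼, compute π^{-1}(V) ⊆ X and check whether π^{-1}(V) ∈ τ. V is open in τ_Q iff π^{-1}(V) ∈ τ.
  V = {}: π^{-1}(V) = ∅ ∈ τ ✓.
  V = {[x76=x78]}: π^{-1}(V) = {x76, x78} ∉ τ ✗.
  V = {[x77]}: π^{-1}(V) = {x77} ∈ τ ✓.
  V = {[x76=x78], [x77]}: π^{-1}(V) = {x76, x77, x78} ∈ τ ✓.
Open sets in the quotient: τ_Q = {{}, {[x77]}, {[x76=x78], [x77]}} (3 elements).


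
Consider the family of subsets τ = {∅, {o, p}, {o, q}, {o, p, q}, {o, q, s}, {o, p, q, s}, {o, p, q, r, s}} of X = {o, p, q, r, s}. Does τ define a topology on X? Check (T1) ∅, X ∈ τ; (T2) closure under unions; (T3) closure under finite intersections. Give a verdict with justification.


τ is NOT a topology on X.

Axiom (T1): ∅ ∈ τ? Yes; X ∈ τ? Yes.
Axiom (T2/T3): check pairwise unions and intersections of members of τ.
Counterexample for (T3): {o, p} ∩ {o, q} = {o} ∉ τ. Therefore τ is NOT a topology.


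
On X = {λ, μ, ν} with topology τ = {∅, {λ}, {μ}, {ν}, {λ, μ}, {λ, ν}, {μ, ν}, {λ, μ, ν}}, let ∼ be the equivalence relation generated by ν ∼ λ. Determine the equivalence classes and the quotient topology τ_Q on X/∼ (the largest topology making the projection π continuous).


X/∼ = {[λ=ν], [μ]}; |τ_Q| = 4.

Equivalence classes: [λ=ν], [μ].
Quotient map π: X → X/∼ sends λ ↦ [λ=ν], μ ↦ [μ], ν ↦ [λ=ν].
For each subset V ⊆ X/∼, compute π^{-1}(V) ⊆ X and check whether π^{-1}(V) ∈ τ. V is open in τ_Q iff π^{-1}(V) ∈ τ.
  V = {}: π^{-1}(V) = ∅ ∈ τ ✓.
  V = {[λ=ν]}: π^{-1}(V) = {λ, ν} ∈ τ ✓.
  V = {[μ]}: π^{-1}(V) = {μ} ∈ τ ✓.
  V = {[λ=ν], [μ]}: π^{-1}(V) = {λ, μ, ν} ∈ τ ✓.
Open sets in the quotient: τ_Q = {{}, {[λ=ν]}, {[μ]}, {[λ=ν], [μ]}} (4 elements).


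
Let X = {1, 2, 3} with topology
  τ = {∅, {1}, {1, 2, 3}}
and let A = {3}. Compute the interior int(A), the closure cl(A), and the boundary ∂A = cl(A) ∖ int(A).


int(A) = ∅, cl(A) = {2, 3}, ∂A = {2, 3}.

Closed sets in (X, τ) are complements of opens:
  closed(X, τ) = {∅, {2, 3}, {1, 2, 3}}.
int(A) = ⋃ {U ∈ τ : U ⊆ A}. Opens contained in A: ∅.
Taking the union of these: int(A) = ∅.
cl(A) = ⋂ {C closed : A ⊆ C}. Closed sets containing A: {2, 3}, {1, 2, 3}.
Intersecting these: cl(A) = {2, 3}.
∂A = cl(A) ∖ int(A) = {2, 3} ∖ ∅ = {2, 3}.


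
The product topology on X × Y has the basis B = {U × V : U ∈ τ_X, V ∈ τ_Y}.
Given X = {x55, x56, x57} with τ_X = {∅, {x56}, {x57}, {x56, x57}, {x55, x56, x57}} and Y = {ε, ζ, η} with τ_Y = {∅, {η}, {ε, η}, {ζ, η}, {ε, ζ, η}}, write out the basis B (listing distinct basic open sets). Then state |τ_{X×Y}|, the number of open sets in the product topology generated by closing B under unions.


Basis B = {∅ × ∅, {x56} × {η}, {x57} × {η}, {x56} × {ε, η}, {x56} × {ζ, η}, {x56, x57} × {η}, {x57} × {ε, η}, {x57} × {ζ, η}, {x55, x56, x57} × {η}, {x56} × {ε, ζ, η}, {x57} × {ε, ζ, η}, {x56, x57} × {ε, η}, {x56, x57} × {ζ, η}, {x55, x56, x57} × {ε, η}, {x55, x56, x57} × {ζ, η}, {x56, x57} × {ε, ζ, η}, {x55, x56, x57} × {ε, ζ, η}}; |τ_{X×Y}| = 50.

Enumerate products U × V with U ∈ τ_X, V ∈ τ_Y (deduplicated):
  ∅ × ∅ = {} (∅)
  {x56} × {η} = {(x56,η)}
  {x57} × {η} = {(x57,η)}
  {x56} × {ε, η} = {(x56,ε), (x56,η)}
  {x56} × {ζ, η} = {(x56,ζ), (x56,η)}
  {x56, x57} × {η} = {(x56,η), (x57,η)}
  {x57} × {ε, η} = {(x57,ε), (x57,η)}
  {x57} × {ζ, η} = {(x57,ζ), (x57,η)}
  {x55, x56, x57} × {η} = {(x55,η), (x56,η), (x57,η)}
  {x56} × {ε, ζ, η} = {(x56,ε), (x56,ζ), (x56,η)}
  {x57} × {ε, ζ, η} = {(x57,ε), (x57,ζ), (x57,η)}
  {x56, x57} × {ε, η} = {(x56,ε), (x56,η), (x57,ε), (x57,η)}
  {x56, x57} × {ζ, η} = {(x56,ζ), (x56,η), (x57,ζ), (x57,η)}
  {x55, x56, x57} × {ε, η} = {(x55,ε), (x55,η), (x56,ε), (x56,η), (x57,ε), (x57,η)}
  {x55, x56, x57} × {ζ, η} = {(x55,ζ), (x55,η), (x56,ζ), (x56,η), (x57,ζ), (x57,η)}
  {x56, x57} × {ε, ζ, η} = {(x56,ε), (x56,ζ), (x56,η), (x57,ε), (x57,ζ), (x57,η)}
  {x55, x56, x57} × {ε, ζ, η} = {(x55,ε), (x55,ζ), (x55,η), (x56,ε), (x56,ζ), (x56,η), (x57,ε), (x57,ζ), (x57,η)}
These 17 distinct sets form the basis B.
Close under arbitrary unions to get τ_{X×Y}; counting gives |τ_{X×Y}| = 50.


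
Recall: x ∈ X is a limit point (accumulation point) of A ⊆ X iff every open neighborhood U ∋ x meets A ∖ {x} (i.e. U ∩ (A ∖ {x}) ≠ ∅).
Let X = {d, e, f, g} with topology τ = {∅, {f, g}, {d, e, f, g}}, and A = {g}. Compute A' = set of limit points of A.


A' = {d, e, f}

For each x ∈ X, list the open sets U ∈ τ with x ∈ U, then check whether U ∩ (A ∖ {x}) ≠ ∅ for every such U.
  x = d: opens ∋ x are {d, e, f, g}; each meets A ∖ {d}, so x IS a limit point.
  x = e: opens ∋ x are {d, e, f, g}; each meets A ∖ {e}, so x IS a limit point.
  x = f: opens ∋ x are {f, g}, {d, e, f, g}; each meets A ∖ {f}, so x IS a limit point.
  x = g: open {f, g} ∋ x has {f, g} ∩ (A ∖ {g}) = ∅, so x is NOT a limit point.
Collecting: A' = {d, e, f}.


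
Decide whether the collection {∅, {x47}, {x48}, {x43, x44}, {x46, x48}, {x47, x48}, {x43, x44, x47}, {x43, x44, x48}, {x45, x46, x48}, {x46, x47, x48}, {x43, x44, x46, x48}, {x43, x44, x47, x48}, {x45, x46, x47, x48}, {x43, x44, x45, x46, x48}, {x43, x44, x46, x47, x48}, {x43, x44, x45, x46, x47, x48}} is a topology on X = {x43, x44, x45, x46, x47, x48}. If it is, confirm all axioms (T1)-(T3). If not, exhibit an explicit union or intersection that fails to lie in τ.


τ IS a topology on X.

Axiom (T1): ∅ ∈ τ? Yes; X ∈ τ? Yes.
Axiom (T2/T3): check pairwise unions and intersections of members of τ.
All pairwise intersections and unions checked — each lies in τ. Therefore τ satisfies (T1), (T2), (T3): it IS a topology on X.


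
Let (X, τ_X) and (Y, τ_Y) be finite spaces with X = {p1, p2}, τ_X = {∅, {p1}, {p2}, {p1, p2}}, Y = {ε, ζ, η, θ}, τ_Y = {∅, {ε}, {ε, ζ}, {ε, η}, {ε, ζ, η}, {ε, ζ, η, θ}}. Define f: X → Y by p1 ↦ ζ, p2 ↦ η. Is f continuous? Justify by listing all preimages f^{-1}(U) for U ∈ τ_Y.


f IS continuous.

Compute f^{-1}(U) for each U ∈ τ_Y:
  U = ∅: f^{-1}(U) = ∅ ∈ τ_X ✓.
  U = {ε}: f^{-1}(U) = ∅ ∈ τ_X ✓.
  U = {ε, ζ}: f^{-1}(U) = {p1} ∈ τ_X ✓.
  U = {ε, η}: f^{-1}(U) = {p2} ∈ τ_X ✓.
  U = {ε, ζ, η}: f^{-1}(U) = {p1, p2} ∈ τ_X ✓.
  U = {ε, ζ, η, θ}: f^{-1}(U) = {p1, p2} ∈ τ_X ✓.
Every preimage lies in τ_X, so f IS continuous.


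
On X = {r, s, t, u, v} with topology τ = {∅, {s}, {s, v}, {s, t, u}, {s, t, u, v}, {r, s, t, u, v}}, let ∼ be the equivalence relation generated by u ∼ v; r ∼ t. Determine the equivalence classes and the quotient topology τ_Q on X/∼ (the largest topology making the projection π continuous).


X/∼ = {[r=t], [s], [u=v]}; |τ_Q| = 3.

Equivalence classes: [r=t], [s], [u=v].
Quotient map π: X → X/∼ sends r ↦ [r=t], s ↦ [s], t ↦ [r=t], u ↦ [u=v], v ↦ [u=v].
For each subset V ⊆ X/∼, compute π^{-1}(V) ⊆ X and check whether π^{-1}(V) ∈ τ. V is open in τ_Q iff π^{-1}(V) ∈ τ.
  V = {}: π^{-1}(V) = ∅ ∈ τ ✓.
  V = {[r=t]}: π^{-1}(V) = {r, t} ∉ τ ✗.
  V = {[s]}: π^{-1}(V) = {s} ∈ τ ✓.
  V = {[r=t], [s]}: π^{-1}(V) = {r, s, t} ∉ τ ✗.
  V = {[u=v]}: π^{-1}(V) = {u, v} ∉ τ ✗.
  V = {[r=t], [u=v]}: π^{-1}(V) = {r, t, u, v} ∉ τ ✗.
  V = {[s], [u=v]}: π^{-1}(V) = {s, u, v} ∉ τ ✗.
  V = {[r=t], [s], [u=v]}: π^{-1}(V) = {r, s, t, u, v} ∈ τ ✓.
Open sets in the quotient: τ_Q = {{}, {[s]}, {[r=t], [s], [u=v]}} (3 elements).


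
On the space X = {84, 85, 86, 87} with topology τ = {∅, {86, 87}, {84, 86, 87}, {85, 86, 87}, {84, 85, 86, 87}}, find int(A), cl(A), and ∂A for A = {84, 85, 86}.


int(A) = ∅, cl(A) = {84, 85, 86, 87}, ∂A = {84, 85, 86, 87}.

Closed sets in (X, τ) are complements of opens:
  closed(X, τ) = {∅, {84}, {85}, {84, 85}, {84, 85, 86, 87}}.
int(A) = ⋃ {U ∈ τ : U ⊆ A}. Opens contained in A: ∅.
Taking the union of these: int(A) = ∅.
cl(A) = ⋂ {C closed : A ⊆ C}. Closed sets containing A: {84, 85, 86, 87}.
Intersecting these: cl(A) = {84, 85, 86, 87}.
∂A = cl(A) ∖ int(A) = {84, 85, 86, 87} ∖ ∅ = {84, 85, 86, 87}.


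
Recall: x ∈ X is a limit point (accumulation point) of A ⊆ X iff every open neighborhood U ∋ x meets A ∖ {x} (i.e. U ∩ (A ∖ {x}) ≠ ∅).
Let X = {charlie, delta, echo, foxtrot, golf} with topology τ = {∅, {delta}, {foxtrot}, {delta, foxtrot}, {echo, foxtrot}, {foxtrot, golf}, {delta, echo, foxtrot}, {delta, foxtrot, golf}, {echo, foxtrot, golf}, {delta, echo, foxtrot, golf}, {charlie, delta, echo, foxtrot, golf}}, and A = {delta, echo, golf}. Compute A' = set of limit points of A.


A' = {charlie}

For each x ∈ X, list the open sets U ∈ τ with x ∈ U, then check whether U ∩ (A ∖ {x}) ≠ ∅ for every such U.
  x = charlie: opens ∋ x are {charlie, delta, echo, foxtrot, golf}; each meets A ∖ {charlie}, so x IS a limit point.
  x = delta: open {delta} ∋ x has {delta} ∩ (A ∖ {delta}) = ∅, so x is NOT a limit point.
  x = echo: open {echo, foxtrot} ∋ x has {echo, foxtrot} ∩ (A ∖ {echo}) = ∅, so x is NOT a limit point.
  x = foxtrot: open {foxtrot} ∋ x has {foxtrot} ∩ (A ∖ {foxtrot}) = ∅, so x is NOT a limit point.
  x = golf: open {foxtrot, golf} ∋ x has {foxtrot, golf} ∩ (A ∖ {golf}) = ∅, so x is NOT a limit point.
Collecting: A' = {charlie}.


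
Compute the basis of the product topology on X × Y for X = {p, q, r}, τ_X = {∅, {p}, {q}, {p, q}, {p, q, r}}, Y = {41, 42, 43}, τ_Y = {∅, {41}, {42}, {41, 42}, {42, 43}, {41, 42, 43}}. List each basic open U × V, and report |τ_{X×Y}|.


Basis B = {∅ × ∅, {p} × {41}, {p} × {42}, {q} × {41}, {q} × {42}, {p} × {41, 42}, {p, q} × {41}, {p} × {42, 43}, {p, q} × {42}, {q} × {41, 42}, {q} × {42, 43}, {p} × {41, 42, 43}, {p, q, r} × {41}, {p, q, r} × {42}, {q} × {41, 42, 43}, {p, q} × {41, 42}, {p, q} × {42, 43}, {p, q} × {41, 42, 43}, {p, q, r} × {41, 42}, {p, q, r} × {42, 43}, {p, q, r} × {41, 42, 43}}; |τ_{X×Y}| = 70.

Enumerate products U × V with U ∈ τ_X, V ∈ τ_Y (deduplicated):
  ∅ × ∅ = {} (∅)
  {p} × {41} = {(p,41)}
  {p} × {42} = {(p,42)}
  {q} × {41} = {(q,41)}
  {q} × {42} = {(q,42)}
  {p} × {41, 42} = {(p,41), (p,42)}
  {p, q} × {41} = {(p,41), (q,41)}
  {p} × {42, 43} = {(p,42), (p,43)}
  {p, q} × {42} = {(p,42), (q,42)}
  {q} × {41, 42} = {(q,41), (q,42)}
  {q} × {42, 43} = {(q,42), (q,43)}
  {p} × {41, 42, 43} = {(p,41), (p,42), (p,43)}
  {p, q, r} × {41} = {(p,41), (q,41), (r,41)}
  {p, q, r} × {42} = {(p,42), (q,42), (r,42)}
  {q} × {41, 42, 43} = {(q,41), (q,42), (q,43)}
  {p, q} × {41, 42} = {(p,41), (p,42), (q,41), (q,42)}
  {p, q} × {42, 43} = {(p,42), (p,43), (q,42), (q,43)}
  {p, q} × {41, 42, 43} = {(p,41), (p,42), (p,43), (q,41), (q,42), (q,43)}
  {p, q, r} × {41, 42} = {(p,41), (p,42), (q,41), (q,42), (r,41), (r,42)}
  {p, q, r} × {42, 43} = {(p,42), (p,43), (q,42), (q,43), (r,42), (r,43)}
  {p, q, r} × {41, 42, 43} = {(p,41), (p,42), (p,43), (q,41), (q,42), (q,43), (r,41), (r,42), (r,43)}
These 21 distinct sets form the basis B.
Close under arbitrary unions to get τ_{X×Y}; counting gives |τ_{X×Y}| = 70.


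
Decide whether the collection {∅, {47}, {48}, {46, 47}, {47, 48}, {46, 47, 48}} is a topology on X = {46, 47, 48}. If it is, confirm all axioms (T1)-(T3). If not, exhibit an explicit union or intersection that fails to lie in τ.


τ IS a topology on X.

Axiom (T1): ∅ ∈ τ? Yes; X ∈ τ? Yes.
Axiom (T2/T3): check pairwise unions and intersections of members of τ.
All pairwise intersections and unions checked — each lies in τ. Therefore τ satisfies (T1), (T2), (T3): it IS a topology on X.


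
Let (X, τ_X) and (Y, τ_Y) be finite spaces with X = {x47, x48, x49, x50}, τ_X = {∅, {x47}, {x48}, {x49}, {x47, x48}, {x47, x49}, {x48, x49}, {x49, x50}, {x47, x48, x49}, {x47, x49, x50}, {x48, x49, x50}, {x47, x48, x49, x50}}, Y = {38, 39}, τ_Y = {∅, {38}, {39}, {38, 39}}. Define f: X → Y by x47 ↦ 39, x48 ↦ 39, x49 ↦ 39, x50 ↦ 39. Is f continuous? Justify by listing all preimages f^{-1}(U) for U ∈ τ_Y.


f IS continuous.

Compute f^{-1}(U) for each U ∈ τ_Y:
  U = ∅: f^{-1}(U) = ∅ ∈ τ_X ✓.
  U = {38}: f^{-1}(U) = ∅ ∈ τ_X ✓.
  U = {39}: f^{-1}(U) = {x47, x48, x49, x50} ∈ τ_X ✓.
  U = {38, 39}: f^{-1}(U) = {x47, x48, x49, x50} ∈ τ_X ✓.
Every preimage lies in τ_X, so f IS continuous.


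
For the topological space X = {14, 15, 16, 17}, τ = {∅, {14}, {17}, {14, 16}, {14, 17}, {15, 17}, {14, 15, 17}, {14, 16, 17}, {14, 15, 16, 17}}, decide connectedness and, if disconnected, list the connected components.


(X, τ) is disconnected; components = [{14, 16}, {15, 17}].

Find clopen sets (U ∈ τ with X ∖ U ∈ τ):
  U = ∅, X ∖ U = {14, 15, 16, 17} — both open, so U is clopen.
  U = {14, 16}, X ∖ U = {15, 17} — both open, so U is clopen.
  U = {15, 17}, X ∖ U = {14, 16} — both open, so U is clopen.
  U = {14, 15, 16, 17}, X ∖ U = ∅ — both open, so U is clopen.
Nontrivial clopen(s) exist: e.g. {14, 16}. So (X, τ) is disconnected.
Compute connected components by grouping points that agree on all clopens:
  component: {14, 16}
  component: {15, 17}


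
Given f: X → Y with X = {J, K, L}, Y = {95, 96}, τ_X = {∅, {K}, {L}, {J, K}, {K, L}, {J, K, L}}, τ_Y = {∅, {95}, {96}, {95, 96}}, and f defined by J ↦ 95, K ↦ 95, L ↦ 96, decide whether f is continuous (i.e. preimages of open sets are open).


f IS continuous.

Compute f^{-1}(U) for each U ∈ τ_Y:
  U = ∅: f^{-1}(U) = ∅ ∈ τ_X ✓.
  U = {95}: f^{-1}(U) = {J, K} ∈ τ_X ✓.
  U = {96}: f^{-1}(U) = {L} ∈ τ_X ✓.
  U = {95, 96}: f^{-1}(U) = {J, K, L} ∈ τ_X ✓.
Every preimage lies in τ_X, so f IS continuous.


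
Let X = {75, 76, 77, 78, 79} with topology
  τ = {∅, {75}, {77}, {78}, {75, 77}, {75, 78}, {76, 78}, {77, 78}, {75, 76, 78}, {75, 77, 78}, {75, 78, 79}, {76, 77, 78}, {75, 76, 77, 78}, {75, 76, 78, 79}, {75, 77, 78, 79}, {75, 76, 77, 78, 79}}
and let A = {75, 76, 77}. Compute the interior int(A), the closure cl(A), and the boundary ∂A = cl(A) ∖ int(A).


int(A) = {75, 77}, cl(A) = {75, 76, 77, 79}, ∂A = {76, 79}.

Closed sets in (X, τ) are complements of opens:
  closed(X, τ) = {∅, {76}, {77}, {79}, {75, 79}, {76, 77}, {76, 79}, {77, 79}, {75, 76, 79}, {75, 77, 79}, {76, 77, 79}, {76, 78, 79}, {75, 76, 77, 79}, {75, 76, 78, 79}, {76, 77, 78, 79}, {75, 76, 77, 78, 79}}.
int(A) = ⋃ {U ∈ τ : U ⊆ A}. Opens contained in A: ∅, {75}, {77}, {75, 77}.
Taking the union of these: int(A) = {75, 77}.
cl(A) = ⋂ {C closed : A ⊆ C}. Closed sets containing A: {75, 76, 77, 79}, {75, 76, 77, 78, 79}.
Intersecting these: cl(A) = {75, 76, 77, 79}.
∂A = cl(A) ∖ int(A) = {75, 76, 77, 79} ∖ {75, 77} = {76, 79}.


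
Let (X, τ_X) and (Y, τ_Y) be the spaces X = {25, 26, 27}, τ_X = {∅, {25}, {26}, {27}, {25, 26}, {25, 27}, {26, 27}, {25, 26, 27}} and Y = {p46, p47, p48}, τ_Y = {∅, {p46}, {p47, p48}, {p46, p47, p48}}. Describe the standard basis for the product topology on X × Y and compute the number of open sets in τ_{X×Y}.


Basis B = {∅ × ∅, {25} × {p46}, {26} × {p46}, {27} × {p46}, {25, 26} × {p46}, {25, 27} × {p46}, {25} × {p47, p48}, {26, 27} × {p46}, {26} × {p47, p48}, {27} × {p47, p48}, {25} × {p46, p47, p48}, {25, 26, 27} × {p46}, {26} × {p46, p47, p48}, {27} × {p46, p47, p48}, {25, 26} × {p47, p48}, {25, 27} × {p47, p48}, {26, 27} × {p47, p48}, {25, 26} × {p46, p47, p48}, {25, 27} × {p46, p47, p48}, {25, 26, 27} × {p47, p48}, {26, 27} × {p46, p47, p48}, {25, 26, 27} × {p46, p47, p48}}; |τ_{X×Y}| = 64.

Enumerate products U × V with U ∈ τ_X, V ∈ τ_Y (deduplicated):
  ∅ × ∅ = {} (∅)
  {25} × {p46} = {(25,p46)}
  {26} × {p46} = {(26,p46)}
  {27} × {p46} = {(27,p46)}
  {25, 26} × {p46} = {(25,p46), (26,p46)}
  {25, 27} × {p46} = {(25,p46), (27,p46)}
  {25} × {p47, p48} = {(25,p47), (25,p48)}
  {26, 27} × {p46} = {(26,p46), (27,p46)}
  {26} × {p47, p48} = {(26,p47), (26,p48)}
  {27} × {p47, p48} = {(27,p47), (27,p48)}
  {25} × {p46, p47, p48} = {(25,p46), (25,p47), (25,p48)}
  {25, 26, 27} × {p46} = {(25,p46), (26,p46), (27,p46)}
  {26} × {p46, p47, p48} = {(26,p46), (26,p47), (26,p48)}
  {27} × {p46, p47, p48} = {(27,p46), (27,p47), (27,p48)}
  {25, 26} × {p47, p48} = {(25,p47), (25,p48), (26,p47), (26,p48)}
  {25, 27} × {p47, p48} = {(25,p47), (25,p48), (27,p47), (27,p48)}
  {26, 27} × {p47, p48} = {(26,p47), (26,p48), (27,p47), (27,p48)}
  {25, 26} × {p46, p47, p48} = {(25,p46), (25,p47), (25,p48), (26,p46), (26,p47), (26,p48)}
  {25, 27} × {p46, p47, p48} = {(25,p46), (25,p47), (25,p48), (27,p46), (27,p47), (27,p48)}
  {25, 26, 27} × {p47, p48} = {(25,p47), (25,p48), (26,p47), (26,p48), (27,p47), (27,p48)}
  {26, 27} × {p46, p47, p48} = {(26,p46), (26,p47), (26,p48), (27,p46), (27,p47), (27,p48)}
  {25, 26, 27} × {p46, p47, p48} = {(25,p46), (25,p47), (25,p48), (26,p46), (26,p47), (26,p48), (27,p46), (27,p47), (27,p48)}
These 22 distinct sets form the basis B.
Close under arbitrary unions to get τ_{X×Y}; counting gives |τ_{X×Y}| = 64.


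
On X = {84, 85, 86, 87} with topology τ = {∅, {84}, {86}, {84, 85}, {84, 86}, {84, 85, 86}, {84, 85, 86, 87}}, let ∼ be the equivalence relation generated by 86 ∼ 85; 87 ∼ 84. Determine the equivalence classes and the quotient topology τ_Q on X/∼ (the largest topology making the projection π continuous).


X/∼ = {[84=87], [85=86]}; |τ_Q| = 2.

Equivalence classes: [84=87], [85=86].
Quotient map π: X → X/∼ sends 84 ↦ [84=87], 85 ↦ [85=86], 86 ↦ [85=86], 87 ↦ [84=87].
For each subset V ⊆ X/∼, compute π^{-1}(V) ⊆ X and check whether π^{-1}(V) ∈ τ. V is open in τ_Q iff π^{-1}(V) ∈ τ.
  V = {}: π^{-1}(V) = ∅ ∈ τ ✓.
  V = {[84=87]}: π^{-1}(V) = {84, 87} ∉ τ ✗.
  V = {[85=86]}: π^{-1}(V) = {85, 86} ∉ τ ✗.
  V = {[84=87], [85=86]}: π^{-1}(V) = {84, 85, 86, 87} ∈ τ ✓.
Open sets in the quotient: τ_Q = {{}, {[84=87], [85=86]}} (2 elements).


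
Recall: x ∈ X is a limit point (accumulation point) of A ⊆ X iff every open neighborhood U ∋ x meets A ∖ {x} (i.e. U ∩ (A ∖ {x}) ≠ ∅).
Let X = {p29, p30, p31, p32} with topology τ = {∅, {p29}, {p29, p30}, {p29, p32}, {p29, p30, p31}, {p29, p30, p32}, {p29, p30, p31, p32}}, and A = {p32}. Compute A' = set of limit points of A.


A' = ∅

For each x ∈ X, list the open sets U ∈ τ with x ∈ U, then check whether U ∩ (A ∖ {x}) ≠ ∅ for every such U.
  x = p29: open {p29} ∋ x has {p29} ∩ (A ∖ {p29}) = ∅, so x is NOT a limit point.
  x = p30: open {p29, p30} ∋ x has {p29, p30} ∩ (A ∖ {p30}) = ∅, so x is NOT a limit point.
  x = p31: open {p29, p30, p31} ∋ x has {p29, p30, p31} ∩ (A ∖ {p31}) = ∅, so x is NOT a limit point.
  x = p32: open {p29, p32} ∋ x has {p29, p32} ∩ (A ∖ {p32}) = ∅, so x is NOT a limit point.
Collecting: A' = ∅.


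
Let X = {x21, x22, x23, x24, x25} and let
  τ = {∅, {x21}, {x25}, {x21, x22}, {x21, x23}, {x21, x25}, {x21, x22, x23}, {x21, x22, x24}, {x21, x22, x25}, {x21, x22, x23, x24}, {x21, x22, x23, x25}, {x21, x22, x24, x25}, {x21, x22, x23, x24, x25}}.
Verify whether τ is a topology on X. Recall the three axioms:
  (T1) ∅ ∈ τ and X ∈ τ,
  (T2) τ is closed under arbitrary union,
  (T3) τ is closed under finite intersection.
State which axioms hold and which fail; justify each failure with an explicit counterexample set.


τ is NOT a topology on X.

Axiom (T1): ∅ ∈ τ? Yes; X ∈ τ? Yes.
Axiom (T2/T3): check pairwise unions and intersections of members of τ.
Counterexample for (T2): {x25} ∪ {x21, x23} = {x21, x23, x25} ∉ τ. Therefore τ is NOT a topology.


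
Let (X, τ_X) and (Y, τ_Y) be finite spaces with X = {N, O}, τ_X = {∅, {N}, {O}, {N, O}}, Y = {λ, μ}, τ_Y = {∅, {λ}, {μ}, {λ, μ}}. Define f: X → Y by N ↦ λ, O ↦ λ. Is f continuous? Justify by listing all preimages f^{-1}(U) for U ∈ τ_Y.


f IS continuous.

Compute f^{-1}(U) for each U ∈ τ_Y:
  U = ∅: f^{-1}(U) = ∅ ∈ τ_X ✓.
  U = {λ}: f^{-1}(U) = {N, O} ∈ τ_X ✓.
  U = {μ}: f^{-1}(U) = ∅ ∈ τ_X ✓.
  U = {λ, μ}: f^{-1}(U) = {N, O} ∈ τ_X ✓.
Every preimage lies in τ_X, so f IS continuous.


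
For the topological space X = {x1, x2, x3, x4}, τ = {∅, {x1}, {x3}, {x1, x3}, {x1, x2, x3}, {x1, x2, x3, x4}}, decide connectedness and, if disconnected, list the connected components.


(X, τ) is connected.

Find clopen sets (U ∈ τ with X ∖ U ∈ τ):
  U = ∅, X ∖ U = {x1, x2, x3, x4} — both open, so U is clopen.
  U = {x1, x2, x3, x4}, X ∖ U = ∅ — both open, so U is clopen.
Only trivial clopens (∅ and X) exist, so (X, τ) is connected.
Compute connected components by grouping points that agree on all clopens:
  component: {x1, x2, x3, x4}


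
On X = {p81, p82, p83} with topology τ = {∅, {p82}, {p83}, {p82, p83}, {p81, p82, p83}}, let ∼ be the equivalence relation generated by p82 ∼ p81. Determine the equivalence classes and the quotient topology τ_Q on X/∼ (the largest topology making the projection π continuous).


X/∼ = {[p81=p82], [p83]}; |τ_Q| = 3.

Equivalence classes: [p81=p82], [p83].
Quotient map π: X → X/∼ sends p81 ↦ [p81=p82], p82 ↦ [p81=p82], p83 ↦ [p83].
For each subset V ⊆ X/∼, compute π^{-1}(V) ⊆ X and check whether π^{-1}(V) ∈ τ. V is open in τ_Q iff π^{-1}(V) ∈ τ.
  V = {}: π^{-1}(V) = ∅ ∈ τ ✓.
  V = {[p81=p82]}: π^{-1}(V) = {p81, p82} ∉ τ ✗.
  V = {[p83]}: π^{-1}(V) = {p83} ∈ τ ✓.
  V = {[p81=p82], [p83]}: π^{-1}(V) = {p81, p82, p83} ∈ τ ✓.
Open sets in the quotient: τ_Q = {{}, {[p83]}, {[p81=p82], [p83]}} (3 elements).


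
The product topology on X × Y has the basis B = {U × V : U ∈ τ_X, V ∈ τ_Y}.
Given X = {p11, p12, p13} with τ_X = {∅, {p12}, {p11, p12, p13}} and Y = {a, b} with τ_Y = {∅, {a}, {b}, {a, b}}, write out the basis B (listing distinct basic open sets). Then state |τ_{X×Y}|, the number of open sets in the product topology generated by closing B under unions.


Basis B = {∅ × ∅, {p12} × {a}, {p12} × {b}, {p12} × {a, b}, {p11, p12, p13} × {a}, {p11, p12, p13} × {b}, {p11, p12, p13} × {a, b}}; |τ_{X×Y}| = 9.

Enumerate products U × V with U ∈ τ_X, V ∈ τ_Y (deduplicated):
  ∅ × ∅ = {} (∅)
  {p12} × {a} = {(p12,a)}
  {p12} × {b} = {(p12,b)}
  {p12} × {a, b} = {(p12,a), (p12,b)}
  {p11, p12, p13} × {a} = {(p11,a), (p12,a), (p13,a)}
  {p11, p12, p13} × {b} = {(p11,b), (p12,b), (p13,b)}
  {p11, p12, p13} × {a, b} = {(p11,a), (p11,b), (p12,a), (p12,b), (p13,a), (p13,b)}
These 7 distinct sets form the basis B.
Close under arbitrary unions to get τ_{X×Y}; counting gives |τ_{X×Y}| = 9.


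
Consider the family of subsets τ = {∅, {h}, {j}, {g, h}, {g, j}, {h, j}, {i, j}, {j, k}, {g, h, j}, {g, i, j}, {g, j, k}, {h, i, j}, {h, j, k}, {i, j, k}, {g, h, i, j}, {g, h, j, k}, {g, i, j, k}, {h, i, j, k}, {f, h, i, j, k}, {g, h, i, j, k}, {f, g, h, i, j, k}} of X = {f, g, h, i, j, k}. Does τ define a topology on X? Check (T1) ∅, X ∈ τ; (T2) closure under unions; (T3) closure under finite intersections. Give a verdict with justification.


τ is NOT a topology on X.

Axiom (T1): ∅ ∈ τ? Yes; X ∈ τ? Yes.
Axiom (T2/T3): check pairwise unions and intersections of members of τ.
Counterexample for (T3): {g, h} ∩ {g, j} = {g} ∉ τ. Therefore τ is NOT a topology.


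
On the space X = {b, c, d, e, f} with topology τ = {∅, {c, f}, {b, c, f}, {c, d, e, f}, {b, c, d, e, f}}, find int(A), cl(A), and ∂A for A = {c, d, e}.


int(A) = ∅, cl(A) = {b, c, d, e, f}, ∂A = {b, c, d, e, f}.

Closed sets in (X, τ) are complements of opens:
  closed(X, τ) = {∅, {b}, {d, e}, {b, d, e}, {b, c, d, e, f}}.
int(A) = ⋃ {U ∈ τ : U ⊆ A}. Opens contained in A: ∅.
Taking the union of these: int(A) = ∅.
cl(A) = ⋂ {C closed : A ⊆ C}. Closed sets containing A: {b, c, d, e, f}.
Intersecting these: cl(A) = {b, c, d, e, f}.
∂A = cl(A) ∖ int(A) = {b, c, d, e, f} ∖ ∅ = {b, c, d, e, f}.


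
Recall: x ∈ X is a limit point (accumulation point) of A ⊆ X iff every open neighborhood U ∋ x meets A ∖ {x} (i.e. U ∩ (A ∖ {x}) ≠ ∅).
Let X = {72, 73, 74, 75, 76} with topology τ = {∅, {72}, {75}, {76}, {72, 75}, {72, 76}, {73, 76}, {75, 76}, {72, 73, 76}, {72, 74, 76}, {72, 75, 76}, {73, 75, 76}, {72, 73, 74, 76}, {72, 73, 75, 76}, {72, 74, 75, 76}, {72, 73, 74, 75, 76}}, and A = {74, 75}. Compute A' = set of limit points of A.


A' = ∅

For each x ∈ X, list the open sets U ∈ τ with x ∈ U, then check whether U ∩ (A ∖ {x}) ≠ ∅ for every such U.
  x = 72: open {72} ∋ x has {72} ∩ (A ∖ {72}) = ∅, so x is NOT a limit point.
  x = 73: open {73, 76} ∋ x has {73, 76} ∩ (A ∖ {73}) = ∅, so x is NOT a limit point.
  x = 74: open {72, 74, 76} ∋ x has {72, 74, 76} ∩ (A ∖ {74}) = ∅, so x is NOT a limit point.
  x = 75: open {75} ∋ x has {75} ∩ (A ∖ {75}) = ∅, so x is NOT a limit point.
  x = 76: open {76} ∋ x has {76} ∩ (A ∖ {76}) = ∅, so x is NOT a limit point.
Collecting: A' = ∅.


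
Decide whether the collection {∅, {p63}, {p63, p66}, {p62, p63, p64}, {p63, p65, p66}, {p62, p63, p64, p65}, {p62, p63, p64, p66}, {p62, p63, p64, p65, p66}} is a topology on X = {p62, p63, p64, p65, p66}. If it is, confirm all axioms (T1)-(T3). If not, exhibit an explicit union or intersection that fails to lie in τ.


τ is NOT a topology on X.

Axiom (T1): ∅ ∈ τ? Yes; X ∈ τ? Yes.
Axiom (T2/T3): check pairwise unions and intersections of members of τ.
Counterexample for (T3): {p63, p65, p66} ∩ {p62, p63, p64, p65} = {p63, p65} ∉ τ. Therefore τ is NOT a topology.


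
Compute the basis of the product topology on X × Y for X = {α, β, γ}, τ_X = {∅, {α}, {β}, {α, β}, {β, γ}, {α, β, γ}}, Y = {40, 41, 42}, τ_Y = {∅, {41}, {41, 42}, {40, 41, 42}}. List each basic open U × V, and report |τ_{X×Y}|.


Basis B = {∅ × ∅, {α} × {41}, {β} × {41}, {α} × {41, 42}, {α, β} × {41}, {β} × {41, 42}, {β, γ} × {41}, {α} × {40, 41, 42}, {α, β, γ} × {41}, {β} × {40, 41, 42}, {α, β} × {41, 42}, {β, γ} × {41, 42}, {α, β} × {40, 41, 42}, {α, β, γ} × {41, 42}, {β, γ} × {40, 41, 42}, {α, β, γ} × {40, 41, 42}}; |τ_{X×Y}| = 40.

Enumerate products U × V with U ∈ τ_X, V ∈ τ_Y (deduplicated):
  ∅ × ∅ = {} (∅)
  {α} × {41} = {(α,41)}
  {β} × {41} = {(β,41)}
  {α} × {41, 42} = {(α,41), (α,42)}
  {α, β} × {41} = {(α,41), (β,41)}
  {β} × {41, 42} = {(β,41), (β,42)}
  {β, γ} × {41} = {(β,41), (γ,41)}
  {α} × {40, 41, 42} = {(α,40), (α,41), (α,42)}
  {α, β, γ} × {41} = {(α,41), (β,41), (γ,41)}
  {β} × {40, 41, 42} = {(β,40), (β,41), (β,42)}
  {α, β} × {41, 42} = {(α,41), (α,42), (β,41), (β,42)}
  {β, γ} × {41, 42} = {(β,41), (β,42), (γ,41), (γ,42)}
  {α, β} × {40, 41, 42} = {(α,40), (α,41), (α,42), (β,40), (β,41), (β,42)}
  {α, β, γ} × {41, 42} = {(α,41), (α,42), (β,41), (β,42), (γ,41), (γ,42)}
  {β, γ} × {40, 41, 42} = {(β,40), (β,41), (β,42), (γ,40), (γ,41), (γ,42)}
  {α, β, γ} × {40, 41, 42} = {(α,40), (α,41), (α,42), (β,40), (β,41), (β,42), (γ,40), (γ,41), (γ,42)}
These 16 distinct sets form the basis B.
Close under arbitrary unions to get τ_{X×Y}; counting gives |τ_{X×Y}| = 40.


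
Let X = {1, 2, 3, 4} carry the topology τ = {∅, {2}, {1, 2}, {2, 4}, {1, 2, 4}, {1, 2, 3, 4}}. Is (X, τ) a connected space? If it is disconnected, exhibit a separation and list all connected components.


(X, τ) is connected.

Find clopen sets (U ∈ τ with X ∖ U ∈ τ):
  U = ∅, X ∖ U = {1, 2, 3, 4} — both open, so U is clopen.
  U = {1, 2, 3, 4}, X ∖ U = ∅ — both open, so U is clopen.
Only trivial clopens (∅ and X) exist, so (X, τ) is connected.
Compute connected components by grouping points that agree on all clopens:
  component: {1, 2, 3, 4}


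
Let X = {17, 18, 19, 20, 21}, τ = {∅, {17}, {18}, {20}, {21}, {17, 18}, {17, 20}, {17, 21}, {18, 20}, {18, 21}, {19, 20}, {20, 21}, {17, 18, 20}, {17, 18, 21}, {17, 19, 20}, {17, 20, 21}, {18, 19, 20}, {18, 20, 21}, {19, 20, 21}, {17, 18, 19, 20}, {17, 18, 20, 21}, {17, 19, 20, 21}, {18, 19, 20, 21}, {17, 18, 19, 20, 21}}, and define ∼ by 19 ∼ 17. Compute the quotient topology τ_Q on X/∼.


X/∼ = {[17=19], [18], [20], [21]}; |τ_Q| = 12.

Equivalence classes: [17=19], [18], [20], [21].
Quotient map π: X → X/∼ sends 17 ↦ [17=19], 18 ↦ [18], 19 ↦ [17=19], 20 ↦ [20], 21 ↦ [21].
For each subset V ⊆ X/∼, compute π^{-1}(V) ⊆ X and check whether π^{-1}(V) ∈ τ. V is open in τ_Q iff π^{-1}(V) ∈ τ.
  V = {}: π^{-1}(V) = ∅ ∈ τ ✓.
  V = {[17=19]}: π^{-1}(V) = {17, 19} ∉ τ ✗.
  V = {[18]}: π^{-1}(V) = {18} ∈ τ ✓.
  V = {[17=19], [18]}: π^{-1}(V) = {17, 18, 19} ∉ τ ✗.
  V = {[20]}: π^{-1}(V) = {20} ∈ τ ✓.
  V = {[17=19], [20]}: π^{-1}(V) = {17, 19, 20} ∈ τ ✓.
  V = {[18], [20]}: π^{-1}(V) = {18, 20} ∈ τ ✓.
  V = {[17=19], [18], [20]}: π^{-1}(V) = {17, 18, 19, 20} ∈ τ ✓.
  V = {[21]}: π^{-1}(V) = {21} ∈ τ ✓.
  V = {[17=19], [21]}: π^{-1}(V) = {17, 19, 21} ∉ τ ✗.
  V = {[18], [21]}: π^{-1}(V) = {18, 21} ∈ τ ✓.
  V = {[17=19], [18], [21]}: π^{-1}(V) = {17, 18, 19, 21} ∉ τ ✗.
  V = {[20], [21]}: π^{-1}(V) = {20, 21} ∈ τ ✓.
  V = {[17=19], [20], [21]}: π^{-1}(V) = {17, 19, 20, 21} ∈ τ ✓.
  V = {[18], [20], [21]}: π^{-1}(V) = {18, 20, 21} ∈ τ ✓.
  V = {[17=19], [18], [20], [21]}: π^{-1}(V) = {17, 18, 19, 20, 21} ∈ τ ✓.
Open sets in the quotient: τ_Q = {{}, {[18]}, {[20]}, {[17=19], [20]}, {[18], [20]}, {[17=19], [18], [20]}, {[21]}, {[18], [21]}, {[20], [21]}, {[17=19], [20], [21]}, {[18], [20], [21]}, {[17=19], [18], [20], [21]}} (12 elements).


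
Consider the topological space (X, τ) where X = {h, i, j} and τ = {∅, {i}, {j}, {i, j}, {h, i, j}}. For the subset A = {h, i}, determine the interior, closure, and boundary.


int(A) = {i}, cl(A) = {h, i}, ∂A = {h}.

Closed sets in (X, τ) are complements of opens:
  closed(X, τ) = {∅, {h}, {h, i}, {h, j}, {h, i, j}}.
int(A) = ⋃ {U ∈ τ : U ⊆ A}. Opens contained in A: ∅, {i}.
Taking the union of these: int(A) = {i}.
cl(A) = ⋂ {C closed : A ⊆ C}. Closed sets containing A: {h, i}, {h, i, j}.
Intersecting these: cl(A) = {h, i}.
∂A = cl(A) ∖ int(A) = {h, i} ∖ {i} = {h}.


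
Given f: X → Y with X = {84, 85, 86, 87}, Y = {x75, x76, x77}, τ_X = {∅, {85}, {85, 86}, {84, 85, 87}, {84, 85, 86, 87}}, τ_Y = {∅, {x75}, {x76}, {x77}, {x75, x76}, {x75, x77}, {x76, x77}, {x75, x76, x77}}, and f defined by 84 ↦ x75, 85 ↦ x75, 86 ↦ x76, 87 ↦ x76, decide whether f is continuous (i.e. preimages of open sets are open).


f is NOT continuous.

Compute f^{-1}(U) for each U ∈ τ_Y:
  U = ∅: f^{-1}(U) = ∅ ∈ τ_X ✓.
  U = {x75}: f^{-1}(U) = {84, 85} ∉ τ_X ✗.
  U = {x76}: f^{-1}(U) = {86, 87} ∉ τ_X ✗.
  U = {x77}: f^{-1}(U) = ∅ ∈ τ_X ✓.
  U = {x75, x76}: f^{-1}(U) = {84, 85, 86, 87} ∈ τ_X ✓.
  U = {x75, x77}: f^{-1}(U) = {84, 85} ∉ τ_X ✗.
  U = {x76, x77}: f^{-1}(U) = {86, 87} ∉ τ_X ✗.
  U = {x75, x76, x77}: f^{-1}(U) = {84, 85, 86, 87} ∈ τ_X ✓.
Found U = {x75} with f^{-1}(U) = {84, 85} not in τ_X. Therefore f is NOT continuous.


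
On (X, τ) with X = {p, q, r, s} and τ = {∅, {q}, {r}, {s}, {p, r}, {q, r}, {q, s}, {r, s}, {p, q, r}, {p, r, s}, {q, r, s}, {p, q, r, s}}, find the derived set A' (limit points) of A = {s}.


A' = ∅

For each x ∈ X, list the open sets U ∈ τ with x ∈ U, then check whether U ∩ (A ∖ {x}) ≠ ∅ for every such U.
  x = p: open {p, r} ∋ x has {p, r} ∩ (A ∖ {p}) = ∅, so x is NOT a limit point.
  x = q: open {q} ∋ x has {q} ∩ (A ∖ {q}) = ∅, so x is NOT a limit point.
  x = r: open {r} ∋ x has {r} ∩ (A ∖ {r}) = ∅, so x is NOT a limit point.
  x = s: open {s} ∋ x has {s} ∩ (A ∖ {s}) = ∅, so x is NOT a limit point.
Collecting: A' = ∅.


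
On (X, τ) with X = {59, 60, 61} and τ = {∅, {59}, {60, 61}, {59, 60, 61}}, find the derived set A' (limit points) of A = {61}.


A' = {60}

For each x ∈ X, list the open sets U ∈ τ with x ∈ U, then check whether U ∩ (A ∖ {x}) ≠ ∅ for every such U.
  x = 59: open {59} ∋ x has {59} ∩ (A ∖ {59}) = ∅, so x is NOT a limit point.
  x = 60: opens ∋ x are {60, 61}, {59, 60, 61}; each meets A ∖ {60}, so x IS a limit point.
  x = 61: open {60, 61} ∋ x has {60, 61} ∩ (A ∖ {61}) = ∅, so x is NOT a limit point.
Collecting: A' = {60}.


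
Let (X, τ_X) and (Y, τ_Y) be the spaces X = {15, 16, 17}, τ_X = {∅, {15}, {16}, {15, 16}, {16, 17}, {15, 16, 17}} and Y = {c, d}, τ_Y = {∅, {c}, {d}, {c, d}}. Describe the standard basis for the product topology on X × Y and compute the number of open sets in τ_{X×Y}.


Basis B = {∅ × ∅, {15} × {c}, {15} × {d}, {16} × {c}, {16} × {d}, {15} × {c, d}, {15, 16} × {c}, {15, 16} × {d}, {16} × {c, d}, {16, 17} × {c}, {16, 17} × {d}, {15, 16, 17} × {c}, {15, 16, 17} × {d}, {15, 16} × {c, d}, {16, 17} × {c, d}, {15, 16, 17} × {c, d}}; |τ_{X×Y}| = 36.

Enumerate products U × V with U ∈ τ_X, V ∈ τ_Y (deduplicated):
  ∅ × ∅ = {} (∅)
  {15} × {c} = {(15,c)}
  {15} × {d} = {(15,d)}
  {16} × {c} = {(16,c)}
  {16} × {d} = {(16,d)}
  {15} × {c, d} = {(15,c), (15,d)}
  {15, 16} × {c} = {(15,c), (16,c)}
  {15, 16} × {d} = {(15,d), (16,d)}
  {16} × {c, d} = {(16,c), (16,d)}
  {16, 17} × {c} = {(16,c), (17,c)}
  {16, 17} × {d} = {(16,d), (17,d)}
  {15, 16, 17} × {c} = {(15,c), (16,c), (17,c)}
  {15, 16, 17} × {d} = {(15,d), (16,d), (17,d)}
  {15, 16} × {c, d} = {(15,c), (15,d), (16,c), (16,d)}
  {16, 17} × {c, d} = {(16,c), (16,d), (17,c), (17,d)}
  {15, 16, 17} × {c, d} = {(15,c), (15,d), (16,c), (16,d), (17,c), (17,d)}
These 16 distinct sets form the basis B.
Close under arbitrary unions to get τ_{X×Y}; counting gives |τ_{X×Y}| = 36.
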